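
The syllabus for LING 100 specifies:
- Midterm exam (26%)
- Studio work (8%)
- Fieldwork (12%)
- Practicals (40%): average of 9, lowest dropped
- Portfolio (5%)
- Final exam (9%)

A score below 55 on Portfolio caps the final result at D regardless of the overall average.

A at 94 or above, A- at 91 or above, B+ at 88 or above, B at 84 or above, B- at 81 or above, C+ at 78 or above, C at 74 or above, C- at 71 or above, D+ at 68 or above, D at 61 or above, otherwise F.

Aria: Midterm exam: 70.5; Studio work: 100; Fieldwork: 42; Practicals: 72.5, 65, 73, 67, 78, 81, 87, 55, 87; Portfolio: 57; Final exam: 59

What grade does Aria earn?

D+

Practicals: drop 55 → average of remaining 8 = 610.5/8 = 76.3125
Portfolio score 57 ≥ 55: minimum met.
Weighted total:
  Midterm exam 70.5 × 0.26 = 18.33
  Studio work 100 × 0.08 = 8
  Fieldwork 42 × 0.12 = 5.04
  Practicals 76.3125 × 0.4 = 30.525
  Portfolio 57 × 0.05 = 2.85
  Final exam 59 × 0.09 = 5.31
Sum = 70.055
70.055 is ≥ 68 and < 71 → D+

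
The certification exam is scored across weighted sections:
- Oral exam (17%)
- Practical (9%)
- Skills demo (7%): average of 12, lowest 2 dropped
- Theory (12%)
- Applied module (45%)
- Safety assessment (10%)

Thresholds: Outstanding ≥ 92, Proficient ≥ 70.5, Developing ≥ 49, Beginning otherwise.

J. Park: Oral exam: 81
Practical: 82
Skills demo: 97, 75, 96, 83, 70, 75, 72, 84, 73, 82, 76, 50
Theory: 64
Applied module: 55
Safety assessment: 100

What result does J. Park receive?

Developing

Skills demo: drop 50, 70 → average of remaining 10 = 813/10 = 81.3
Weighted total:
  Oral exam 81 × 0.17 = 13.77
  Practical 82 × 0.09 = 7.38
  Skills demo 81.3 × 0.07 = 5.691
  Theory 64 × 0.12 = 7.68
  Applied module 55 × 0.45 = 24.75
  Safety assessment 100 × 0.1 = 10
Sum = 69.271
69.271 is ≥ 49 and < 70.5 → Developing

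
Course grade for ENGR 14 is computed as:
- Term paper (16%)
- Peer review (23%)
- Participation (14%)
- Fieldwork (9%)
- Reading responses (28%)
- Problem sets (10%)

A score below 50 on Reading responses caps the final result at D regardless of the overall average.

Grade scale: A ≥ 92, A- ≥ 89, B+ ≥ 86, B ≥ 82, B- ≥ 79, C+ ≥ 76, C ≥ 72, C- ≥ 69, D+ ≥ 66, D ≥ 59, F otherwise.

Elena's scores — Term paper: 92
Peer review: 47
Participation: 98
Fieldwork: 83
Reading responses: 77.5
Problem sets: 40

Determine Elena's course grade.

C

Reading responses score 77.5 ≥ 50: minimum met.
Weighted total:
  Term paper 92 × 0.16 = 14.72
  Peer review 47 × 0.23 = 10.81
  Participation 98 × 0.14 = 13.72
  Fieldwork 83 × 0.09 = 7.47
  Reading responses 77.5 × 0.28 = 21.7
  Problem sets 40 × 0.1 = 4
Sum = 72.42
72.42 is ≥ 72 and < 76 → C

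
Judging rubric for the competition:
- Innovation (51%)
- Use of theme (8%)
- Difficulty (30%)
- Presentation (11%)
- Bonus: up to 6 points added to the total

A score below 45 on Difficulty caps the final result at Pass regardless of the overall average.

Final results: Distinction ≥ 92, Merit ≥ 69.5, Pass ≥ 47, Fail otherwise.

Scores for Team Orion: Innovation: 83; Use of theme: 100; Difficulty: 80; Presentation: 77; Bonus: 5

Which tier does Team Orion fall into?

Difficulty score 80 ≥ 45: minimum met.
Weighted total:
  Innovation 83 × 0.51 = 42.33
  Use of theme 100 × 0.08 = 8
  Difficulty 80 × 0.3 = 24
  Presentation 77 × 0.11 = 8.47
Sum = 82.8
Bonus: 82.8 + 5 = 87.8
87.8 is ≥ 69.5 and < 92 → Merit

Merit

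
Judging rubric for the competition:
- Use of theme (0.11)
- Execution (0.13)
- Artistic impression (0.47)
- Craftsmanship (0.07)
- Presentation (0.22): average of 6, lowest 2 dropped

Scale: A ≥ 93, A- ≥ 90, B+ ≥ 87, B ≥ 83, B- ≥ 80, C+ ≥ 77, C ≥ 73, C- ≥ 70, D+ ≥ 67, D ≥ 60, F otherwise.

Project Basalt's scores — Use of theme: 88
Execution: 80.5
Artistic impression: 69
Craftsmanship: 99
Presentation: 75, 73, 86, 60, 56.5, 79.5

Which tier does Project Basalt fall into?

Presentation: drop 56.5, 60 → average of remaining 4 = 313.5/4 = 78.375
Weighted total:
  Use of theme 88 × 0.11 = 9.68
  Execution 80.5 × 0.13 = 10.465
  Artistic impression 69 × 0.47 = 32.43
  Craftsmanship 99 × 0.07 = 6.93
  Presentation 78.375 × 0.22 = 17.2425
Sum = 76.7475
76.7475 is ≥ 73 and < 77 → C

C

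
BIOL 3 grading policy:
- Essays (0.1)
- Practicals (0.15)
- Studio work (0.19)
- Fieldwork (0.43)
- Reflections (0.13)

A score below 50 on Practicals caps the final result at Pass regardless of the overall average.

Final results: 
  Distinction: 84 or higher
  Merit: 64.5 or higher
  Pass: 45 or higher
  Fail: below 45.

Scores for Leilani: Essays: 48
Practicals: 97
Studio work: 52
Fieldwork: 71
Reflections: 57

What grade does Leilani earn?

Practicals score 97 ≥ 50: minimum met.
Weighted total:
  Essays 48 × 0.1 = 4.8
  Practicals 97 × 0.15 = 14.55
  Studio work 52 × 0.19 = 9.88
  Fieldwork 71 × 0.43 = 30.53
  Reflections 57 × 0.13 = 7.41
Sum = 67.17
67.17 is ≥ 64.5 and < 84 → Merit

Merit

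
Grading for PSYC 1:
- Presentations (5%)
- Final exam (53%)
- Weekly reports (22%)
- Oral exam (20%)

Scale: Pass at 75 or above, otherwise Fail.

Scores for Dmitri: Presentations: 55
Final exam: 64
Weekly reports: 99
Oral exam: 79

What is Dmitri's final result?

Weighted total:
  Presentations 55 × 0.05 = 2.75
  Final exam 64 × 0.53 = 33.92
  Weekly reports 99 × 0.22 = 21.78
  Oral exam 79 × 0.2 = 15.8
Sum = 74.25
74.25 < 75 → Fail

Fail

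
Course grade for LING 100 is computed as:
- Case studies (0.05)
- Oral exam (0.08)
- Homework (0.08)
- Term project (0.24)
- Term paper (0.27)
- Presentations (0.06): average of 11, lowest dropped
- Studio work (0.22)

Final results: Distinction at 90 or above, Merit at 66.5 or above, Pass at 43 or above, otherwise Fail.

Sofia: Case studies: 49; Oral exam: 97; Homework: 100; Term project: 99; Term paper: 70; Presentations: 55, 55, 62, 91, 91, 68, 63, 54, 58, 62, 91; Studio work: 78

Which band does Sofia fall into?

Presentations: drop 54 → average of remaining 10 = 696/10 = 69.6
Weighted total:
  Case studies 49 × 0.05 = 2.45
  Oral exam 97 × 0.08 = 7.76
  Homework 100 × 0.08 = 8
  Term project 99 × 0.24 = 23.76
  Term paper 70 × 0.27 = 18.9
  Presentations 69.6 × 0.06 = 4.176
  Studio work 78 × 0.22 = 17.16
Sum = 82.206
82.206 is ≥ 66.5 and < 90 → Merit

Merit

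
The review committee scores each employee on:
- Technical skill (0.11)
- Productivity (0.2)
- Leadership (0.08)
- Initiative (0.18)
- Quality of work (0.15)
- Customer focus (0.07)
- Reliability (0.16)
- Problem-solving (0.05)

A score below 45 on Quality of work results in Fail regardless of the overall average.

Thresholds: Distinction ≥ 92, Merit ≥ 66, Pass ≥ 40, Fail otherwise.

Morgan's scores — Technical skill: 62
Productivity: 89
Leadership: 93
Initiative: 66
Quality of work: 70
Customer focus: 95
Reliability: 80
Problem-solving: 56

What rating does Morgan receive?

Quality of work score 70 ≥ 45: minimum met.
Weighted total:
  Technical skill 62 × 0.11 = 6.82
  Productivity 89 × 0.2 = 17.8
  Leadership 93 × 0.08 = 7.44
  Initiative 66 × 0.18 = 11.88
  Quality of work 70 × 0.15 = 10.5
  Customer focus 95 × 0.07 = 6.65
  Reliability 80 × 0.16 = 12.8
  Problem-solving 56 × 0.05 = 2.8
Sum = 76.69
76.69 is ≥ 66 and < 92 → Merit

Merit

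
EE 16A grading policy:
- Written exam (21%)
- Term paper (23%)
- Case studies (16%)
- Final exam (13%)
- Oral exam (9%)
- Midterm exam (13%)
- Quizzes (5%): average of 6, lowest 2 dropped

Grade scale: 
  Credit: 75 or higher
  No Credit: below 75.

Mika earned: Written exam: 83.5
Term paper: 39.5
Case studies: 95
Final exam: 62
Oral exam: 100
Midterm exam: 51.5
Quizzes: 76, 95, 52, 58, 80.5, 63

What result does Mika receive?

Quizzes: drop 52, 58 → average of remaining 4 = 314.5/4 = 78.625
Weighted total:
  Written exam 83.5 × 0.21 = 17.535
  Term paper 39.5 × 0.23 = 9.085
  Case studies 95 × 0.16 = 15.2
  Final exam 62 × 0.13 = 8.06
  Oral exam 100 × 0.09 = 9
  Midterm exam 51.5 × 0.13 = 6.695
  Quizzes 78.625 × 0.05 = 3.93125
Sum = 69.50625
69.50625 < 75 → No Credit

No Credit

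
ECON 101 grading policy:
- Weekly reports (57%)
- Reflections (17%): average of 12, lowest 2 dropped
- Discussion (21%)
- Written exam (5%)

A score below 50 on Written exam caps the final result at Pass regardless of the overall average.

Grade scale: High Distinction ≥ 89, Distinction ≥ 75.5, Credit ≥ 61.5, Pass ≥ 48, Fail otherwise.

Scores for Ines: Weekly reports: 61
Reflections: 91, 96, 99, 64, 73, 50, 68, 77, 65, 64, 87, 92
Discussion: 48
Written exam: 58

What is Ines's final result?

Credit

Reflections: drop 50, 64 → average of remaining 10 = 812/10 = 81.2
Written exam score 58 ≥ 50: minimum met.
Weighted total:
  Weekly reports 61 × 0.57 = 34.77
  Reflections 81.2 × 0.17 = 13.804
  Discussion 48 × 0.21 = 10.08
  Written exam 58 × 0.05 = 2.9
Sum = 61.554
61.554 is ≥ 61.5 and < 75.5 → Credit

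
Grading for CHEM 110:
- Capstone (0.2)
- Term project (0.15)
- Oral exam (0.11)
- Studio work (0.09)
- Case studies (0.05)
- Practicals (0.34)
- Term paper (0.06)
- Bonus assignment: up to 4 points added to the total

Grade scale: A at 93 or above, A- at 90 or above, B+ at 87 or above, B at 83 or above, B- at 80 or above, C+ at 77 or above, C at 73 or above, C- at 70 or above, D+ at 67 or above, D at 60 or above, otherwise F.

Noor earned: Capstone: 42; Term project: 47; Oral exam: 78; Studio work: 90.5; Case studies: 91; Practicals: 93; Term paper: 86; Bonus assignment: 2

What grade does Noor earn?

Weighted total:
  Capstone 42 × 0.2 = 8.4
  Term project 47 × 0.15 = 7.05
  Oral exam 78 × 0.11 = 8.58
  Studio work 90.5 × 0.09 = 8.145
  Case studies 91 × 0.05 = 4.55
  Practicals 93 × 0.34 = 31.62
  Term paper 86 × 0.06 = 5.16
Sum = 73.505
Bonus assignment: 73.505 + 2 = 75.505
75.505 is ≥ 73 and < 77 → C

C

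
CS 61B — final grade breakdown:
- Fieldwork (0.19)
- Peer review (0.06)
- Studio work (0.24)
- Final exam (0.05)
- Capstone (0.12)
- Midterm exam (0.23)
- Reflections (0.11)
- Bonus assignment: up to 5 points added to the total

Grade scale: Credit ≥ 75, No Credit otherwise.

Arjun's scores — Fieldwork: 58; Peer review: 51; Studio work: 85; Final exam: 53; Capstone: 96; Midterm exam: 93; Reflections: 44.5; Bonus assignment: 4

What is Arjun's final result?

Credit

Weighted total:
  Fieldwork 58 × 0.19 = 11.02
  Peer review 51 × 0.06 = 3.06
  Studio work 85 × 0.24 = 20.4
  Final exam 53 × 0.05 = 2.65
  Capstone 96 × 0.12 = 11.52
  Midterm exam 93 × 0.23 = 21.39
  Reflections 44.5 × 0.11 = 4.895
Sum = 74.935
Bonus assignment: 74.935 + 4 = 78.935
78.935 ≥ 75 → Credit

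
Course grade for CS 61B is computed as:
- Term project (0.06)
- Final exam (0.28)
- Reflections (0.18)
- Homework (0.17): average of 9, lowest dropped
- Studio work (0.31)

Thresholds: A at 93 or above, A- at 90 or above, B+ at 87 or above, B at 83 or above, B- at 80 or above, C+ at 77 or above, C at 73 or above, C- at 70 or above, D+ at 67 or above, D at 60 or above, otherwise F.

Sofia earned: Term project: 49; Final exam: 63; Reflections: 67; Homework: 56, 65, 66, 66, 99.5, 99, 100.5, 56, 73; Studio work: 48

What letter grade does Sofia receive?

Homework: drop 56 → average of remaining 8 = 625/8 = 78.125
Weighted total:
  Term project 49 × 0.06 = 2.94
  Final exam 63 × 0.28 = 17.64
  Reflections 67 × 0.18 = 12.06
  Homework 78.125 × 0.17 = 13.28125
  Studio work 48 × 0.31 = 14.88
Sum = 60.80125
60.80125 is ≥ 60 and < 67 → D

D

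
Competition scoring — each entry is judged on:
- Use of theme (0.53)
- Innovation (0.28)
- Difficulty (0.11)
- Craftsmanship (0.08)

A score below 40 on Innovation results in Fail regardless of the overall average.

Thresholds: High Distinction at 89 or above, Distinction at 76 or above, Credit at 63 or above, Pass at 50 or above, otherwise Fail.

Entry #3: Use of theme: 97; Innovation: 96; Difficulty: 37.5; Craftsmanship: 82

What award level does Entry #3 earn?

Distinction

Innovation score 96 ≥ 40: minimum met.
Weighted total:
  Use of theme 97 × 0.53 = 51.41
  Innovation 96 × 0.28 = 26.88
  Difficulty 37.5 × 0.11 = 4.125
  Craftsmanship 82 × 0.08 = 6.56
Sum = 88.975
88.975 is ≥ 76 and < 89 → Distinction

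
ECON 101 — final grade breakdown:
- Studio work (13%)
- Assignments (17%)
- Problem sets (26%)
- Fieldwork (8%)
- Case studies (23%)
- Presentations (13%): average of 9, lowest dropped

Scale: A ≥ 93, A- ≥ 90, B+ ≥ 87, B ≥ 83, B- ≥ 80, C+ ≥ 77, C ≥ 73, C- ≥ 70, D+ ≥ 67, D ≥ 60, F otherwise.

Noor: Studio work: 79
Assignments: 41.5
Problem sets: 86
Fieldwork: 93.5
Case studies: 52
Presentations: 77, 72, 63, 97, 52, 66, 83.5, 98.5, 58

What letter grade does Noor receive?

D+

Presentations: drop 52 → average of remaining 8 = 615/8 = 76.875
Weighted total:
  Studio work 79 × 0.13 = 10.27
  Assignments 41.5 × 0.17 = 7.055
  Problem sets 86 × 0.26 = 22.36
  Fieldwork 93.5 × 0.08 = 7.48
  Case studies 52 × 0.23 = 11.96
  Presentations 76.875 × 0.13 = 9.99375
Sum = 69.11875
69.11875 is ≥ 67 and < 70 → D+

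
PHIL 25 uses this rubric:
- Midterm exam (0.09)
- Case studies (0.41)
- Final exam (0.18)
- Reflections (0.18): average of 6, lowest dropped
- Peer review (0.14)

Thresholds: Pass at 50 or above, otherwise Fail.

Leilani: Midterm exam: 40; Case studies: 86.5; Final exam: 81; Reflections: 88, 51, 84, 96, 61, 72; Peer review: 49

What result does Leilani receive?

Reflections: drop 51 → average of remaining 5 = 401/5 = 80.2
Weighted total:
  Midterm exam 40 × 0.09 = 3.6
  Case studies 86.5 × 0.41 = 35.465
  Final exam 81 × 0.18 = 14.58
  Reflections 80.2 × 0.18 = 14.436
  Peer review 49 × 0.14 = 6.86
Sum = 74.941
74.941 ≥ 50 → Pass

Pass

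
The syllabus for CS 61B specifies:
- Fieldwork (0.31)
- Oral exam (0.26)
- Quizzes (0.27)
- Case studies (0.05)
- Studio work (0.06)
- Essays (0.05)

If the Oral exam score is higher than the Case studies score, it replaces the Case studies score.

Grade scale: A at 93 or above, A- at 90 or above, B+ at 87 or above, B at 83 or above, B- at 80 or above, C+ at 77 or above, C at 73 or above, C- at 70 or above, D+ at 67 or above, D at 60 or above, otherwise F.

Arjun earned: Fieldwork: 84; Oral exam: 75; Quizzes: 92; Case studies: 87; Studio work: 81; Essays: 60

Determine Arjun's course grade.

Oral exam (75) ≤ Case studies (87), so Case studies stays at 87.
Weighted total:
  Fieldwork 84 × 0.31 = 26.04
  Oral exam 75 × 0.26 = 19.5
  Quizzes 92 × 0.27 = 24.84
  Case studies 87 × 0.05 = 4.35
  Studio work 81 × 0.06 = 4.86
  Essays 60 × 0.05 = 3
Sum = 82.59
82.59 is ≥ 80 and < 83 → B-

B-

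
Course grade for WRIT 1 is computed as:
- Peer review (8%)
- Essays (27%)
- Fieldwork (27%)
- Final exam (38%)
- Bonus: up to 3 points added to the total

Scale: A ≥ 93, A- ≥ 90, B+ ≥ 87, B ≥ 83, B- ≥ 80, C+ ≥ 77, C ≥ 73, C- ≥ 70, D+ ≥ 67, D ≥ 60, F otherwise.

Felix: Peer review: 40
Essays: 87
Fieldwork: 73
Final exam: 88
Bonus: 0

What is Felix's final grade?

Weighted total:
  Peer review 40 × 0.08 = 3.2
  Essays 87 × 0.27 = 23.49
  Fieldwork 73 × 0.27 = 19.71
  Final exam 88 × 0.38 = 33.44
Sum = 79.84
Bonus: 79.84 + 0 = 79.84
79.84 is ≥ 77 and < 80 → C+

C+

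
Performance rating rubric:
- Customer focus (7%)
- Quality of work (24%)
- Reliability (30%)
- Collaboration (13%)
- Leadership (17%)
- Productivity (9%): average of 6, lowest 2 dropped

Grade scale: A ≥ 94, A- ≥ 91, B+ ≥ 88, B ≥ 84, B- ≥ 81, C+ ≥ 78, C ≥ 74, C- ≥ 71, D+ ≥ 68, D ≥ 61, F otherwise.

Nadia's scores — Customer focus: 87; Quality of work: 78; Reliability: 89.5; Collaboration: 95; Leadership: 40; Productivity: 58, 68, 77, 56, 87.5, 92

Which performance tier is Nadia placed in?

C+

Productivity: drop 56, 58 → average of remaining 4 = 324.5/4 = 81.125
Weighted total:
  Customer focus 87 × 0.07 = 6.09
  Quality of work 78 × 0.24 = 18.72
  Reliability 89.5 × 0.3 = 26.85
  Collaboration 95 × 0.13 = 12.35
  Leadership 40 × 0.17 = 6.8
  Productivity 81.125 × 0.09 = 7.30125
Sum = 78.11125
78.11125 is ≥ 78 and < 81 → C+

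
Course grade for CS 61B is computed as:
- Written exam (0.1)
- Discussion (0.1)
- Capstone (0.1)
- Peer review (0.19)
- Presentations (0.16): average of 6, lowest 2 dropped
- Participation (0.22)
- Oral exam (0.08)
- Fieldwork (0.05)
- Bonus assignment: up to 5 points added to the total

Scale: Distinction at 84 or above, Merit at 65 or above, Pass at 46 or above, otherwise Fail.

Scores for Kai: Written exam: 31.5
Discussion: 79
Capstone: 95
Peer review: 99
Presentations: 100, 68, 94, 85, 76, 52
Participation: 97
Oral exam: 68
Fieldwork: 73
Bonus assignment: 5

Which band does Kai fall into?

Distinction

Presentations: drop 52, 68 → average of remaining 4 = 355/4 = 88.75
Weighted total:
  Written exam 31.5 × 0.1 = 3.15
  Discussion 79 × 0.1 = 7.9
  Capstone 95 × 0.1 = 9.5
  Peer review 99 × 0.19 = 18.81
  Presentations 88.75 × 0.16 = 14.2
  Participation 97 × 0.22 = 21.34
  Oral exam 68 × 0.08 = 5.44
  Fieldwork 73 × 0.05 = 3.65
Sum = 83.99
Bonus assignment: 83.99 + 5 = 88.99
88.99 ≥ 84 → Distinction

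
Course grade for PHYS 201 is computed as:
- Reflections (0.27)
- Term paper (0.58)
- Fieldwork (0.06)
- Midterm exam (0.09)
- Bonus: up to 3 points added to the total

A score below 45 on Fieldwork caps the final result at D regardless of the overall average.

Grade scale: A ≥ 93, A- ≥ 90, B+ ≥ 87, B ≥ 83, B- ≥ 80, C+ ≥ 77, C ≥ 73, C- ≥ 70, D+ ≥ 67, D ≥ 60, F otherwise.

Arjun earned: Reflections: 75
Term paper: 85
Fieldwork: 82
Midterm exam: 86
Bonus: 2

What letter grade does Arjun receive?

Fieldwork score 82 ≥ 45: minimum met.
Weighted total:
  Reflections 75 × 0.27 = 20.25
  Term paper 85 × 0.58 = 49.3
  Fieldwork 82 × 0.06 = 4.92
  Midterm exam 86 × 0.09 = 7.74
Sum = 82.21
Bonus: 82.21 + 2 = 84.21
84.21 is ≥ 83 and < 87 → B

B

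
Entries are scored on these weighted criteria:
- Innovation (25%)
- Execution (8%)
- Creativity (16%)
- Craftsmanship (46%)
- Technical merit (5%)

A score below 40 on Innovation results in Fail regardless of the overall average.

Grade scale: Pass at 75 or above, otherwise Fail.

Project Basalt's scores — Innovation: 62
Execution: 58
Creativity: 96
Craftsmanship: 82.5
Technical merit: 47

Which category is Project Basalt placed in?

Innovation score 62 ≥ 40: minimum met.
Weighted total:
  Innovation 62 × 0.25 = 15.5
  Execution 58 × 0.08 = 4.64
  Creativity 96 × 0.16 = 15.36
  Craftsmanship 82.5 × 0.46 = 37.95
  Technical merit 47 × 0.05 = 2.35
Sum = 75.8
75.8 ≥ 75 → Pass

Pass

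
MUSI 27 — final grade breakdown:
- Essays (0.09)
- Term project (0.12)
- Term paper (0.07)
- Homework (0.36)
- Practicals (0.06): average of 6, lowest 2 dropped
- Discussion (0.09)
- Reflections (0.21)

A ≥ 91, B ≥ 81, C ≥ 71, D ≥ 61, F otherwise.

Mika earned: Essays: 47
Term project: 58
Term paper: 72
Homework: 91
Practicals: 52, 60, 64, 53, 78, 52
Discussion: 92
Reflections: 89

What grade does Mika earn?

C

Practicals: drop 52, 52 → average of remaining 4 = 255/4 = 63.75
Weighted total:
  Essays 47 × 0.09 = 4.23
  Term project 58 × 0.12 = 6.96
  Term paper 72 × 0.07 = 5.04
  Homework 91 × 0.36 = 32.76
  Practicals 63.75 × 0.06 = 3.825
  Discussion 92 × 0.09 = 8.28
  Reflections 89 × 0.21 = 18.69
Sum = 79.785
79.785 is ≥ 71 and < 81 → C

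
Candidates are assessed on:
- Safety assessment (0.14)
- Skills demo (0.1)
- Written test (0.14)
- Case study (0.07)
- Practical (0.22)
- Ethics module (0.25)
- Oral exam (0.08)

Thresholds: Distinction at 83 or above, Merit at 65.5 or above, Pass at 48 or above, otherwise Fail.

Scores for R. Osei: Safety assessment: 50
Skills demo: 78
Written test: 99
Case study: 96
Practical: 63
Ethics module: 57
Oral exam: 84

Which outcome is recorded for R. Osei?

Weighted total:
  Safety assessment 50 × 0.14 = 7
  Skills demo 78 × 0.1 = 7.8
  Written test 99 × 0.14 = 13.86
  Case study 96 × 0.07 = 6.72
  Practical 63 × 0.22 = 13.86
  Ethics module 57 × 0.25 = 14.25
  Oral exam 84 × 0.08 = 6.72
Sum = 70.21
70.21 is ≥ 65.5 and < 83 → Merit

Merit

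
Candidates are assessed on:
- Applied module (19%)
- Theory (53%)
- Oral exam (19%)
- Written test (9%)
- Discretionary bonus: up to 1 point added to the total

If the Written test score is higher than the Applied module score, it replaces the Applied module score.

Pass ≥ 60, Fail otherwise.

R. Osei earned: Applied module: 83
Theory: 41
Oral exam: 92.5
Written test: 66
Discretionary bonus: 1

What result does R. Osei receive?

Pass

Written test (66) ≤ Applied module (83), so Applied module stays at 83.
Weighted total:
  Applied module 83 × 0.19 = 15.77
  Theory 41 × 0.53 = 21.73
  Oral exam 92.5 × 0.19 = 17.575
  Written test 66 × 0.09 = 5.94
Sum = 61.015
Discretionary bonus: 61.015 + 1 = 62.015
62.015 ≥ 60 → Pass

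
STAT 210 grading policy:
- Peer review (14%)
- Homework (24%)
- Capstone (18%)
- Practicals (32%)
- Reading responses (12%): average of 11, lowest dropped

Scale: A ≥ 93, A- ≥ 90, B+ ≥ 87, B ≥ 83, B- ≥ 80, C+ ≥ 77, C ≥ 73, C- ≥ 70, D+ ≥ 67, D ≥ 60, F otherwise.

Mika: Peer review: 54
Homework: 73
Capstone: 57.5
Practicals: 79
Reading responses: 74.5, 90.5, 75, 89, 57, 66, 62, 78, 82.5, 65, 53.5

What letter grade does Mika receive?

Reading responses: drop 53.5 → average of remaining 10 = 739.5/10 = 73.95
Weighted total:
  Peer review 54 × 0.14 = 7.56
  Homework 73 × 0.24 = 17.52
  Capstone 57.5 × 0.18 = 10.35
  Practicals 79 × 0.32 = 25.28
  Reading responses 73.95 × 0.12 = 8.874
Sum = 69.584
69.584 is ≥ 67 and < 70 → D+

D+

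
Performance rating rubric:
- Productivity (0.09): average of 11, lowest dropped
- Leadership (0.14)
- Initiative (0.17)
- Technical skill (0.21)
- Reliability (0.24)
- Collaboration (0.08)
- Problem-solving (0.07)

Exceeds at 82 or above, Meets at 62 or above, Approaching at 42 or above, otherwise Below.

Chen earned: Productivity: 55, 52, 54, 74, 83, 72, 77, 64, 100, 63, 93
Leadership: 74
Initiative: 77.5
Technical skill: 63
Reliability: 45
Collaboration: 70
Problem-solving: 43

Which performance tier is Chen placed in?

Meets

Productivity: drop 52 → average of remaining 10 = 735/10 = 73.5
Weighted total:
  Productivity 73.5 × 0.09 = 6.615
  Leadership 74 × 0.14 = 10.36
  Initiative 77.5 × 0.17 = 13.175
  Technical skill 63 × 0.21 = 13.23
  Reliability 45 × 0.24 = 10.8
  Collaboration 70 × 0.08 = 5.6
  Problem-solving 43 × 0.07 = 3.01
Sum = 62.79
62.79 is ≥ 62 and < 82 → Meets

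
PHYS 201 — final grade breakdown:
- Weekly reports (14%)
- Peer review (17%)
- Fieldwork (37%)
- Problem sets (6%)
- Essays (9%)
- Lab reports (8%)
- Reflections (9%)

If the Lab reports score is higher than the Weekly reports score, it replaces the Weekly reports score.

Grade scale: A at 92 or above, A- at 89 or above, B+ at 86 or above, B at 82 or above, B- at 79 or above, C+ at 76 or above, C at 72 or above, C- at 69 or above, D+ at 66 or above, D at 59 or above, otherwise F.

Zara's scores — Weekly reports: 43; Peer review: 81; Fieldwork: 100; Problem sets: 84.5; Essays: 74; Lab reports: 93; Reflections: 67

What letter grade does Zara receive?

B+

Lab reports (93) > Weekly reports (43), so Weekly reports counts as 93.
Weighted total:
  Weekly reports 93 × 0.14 = 13.02
  Peer review 81 × 0.17 = 13.77
  Fieldwork 100 × 0.37 = 37
  Problem sets 84.5 × 0.06 = 5.07
  Essays 74 × 0.09 = 6.66
  Lab reports 93 × 0.08 = 7.44
  Reflections 67 × 0.09 = 6.03
Sum = 88.99
88.99 is ≥ 86 and < 89 → B+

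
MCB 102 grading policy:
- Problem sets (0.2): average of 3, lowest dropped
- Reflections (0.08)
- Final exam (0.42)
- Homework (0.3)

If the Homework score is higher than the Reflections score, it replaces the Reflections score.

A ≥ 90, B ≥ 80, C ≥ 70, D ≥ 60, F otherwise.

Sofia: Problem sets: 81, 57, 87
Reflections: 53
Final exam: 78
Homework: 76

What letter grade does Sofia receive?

C

Problem sets: drop 57 → average of remaining 2 = 168/2 = 84
Homework (76) > Reflections (53), so Reflections counts as 76.
Weighted total:
  Problem sets 84 × 0.2 = 16.8
  Reflections 76 × 0.08 = 6.08
  Final exam 78 × 0.42 = 32.76
  Homework 76 × 0.3 = 22.8
Sum = 78.44
78.44 is ≥ 70 and < 80 → C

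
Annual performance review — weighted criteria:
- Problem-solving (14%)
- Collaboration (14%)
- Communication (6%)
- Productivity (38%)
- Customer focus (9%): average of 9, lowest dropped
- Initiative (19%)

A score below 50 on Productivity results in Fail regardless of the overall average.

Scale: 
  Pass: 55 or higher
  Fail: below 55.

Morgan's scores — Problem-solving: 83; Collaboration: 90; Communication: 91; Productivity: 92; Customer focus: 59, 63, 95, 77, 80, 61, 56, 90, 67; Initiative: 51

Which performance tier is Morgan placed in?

Customer focus: drop 56 → average of remaining 8 = 592/8 = 74
Productivity score 92 ≥ 50: minimum met.
Weighted total:
  Problem-solving 83 × 0.14 = 11.62
  Collaboration 90 × 0.14 = 12.6
  Communication 91 × 0.06 = 5.46
  Productivity 92 × 0.38 = 34.96
  Customer focus 74 × 0.09 = 6.66
  Initiative 51 × 0.19 = 9.69
Sum = 80.99
80.99 ≥ 55 → Pass

Pass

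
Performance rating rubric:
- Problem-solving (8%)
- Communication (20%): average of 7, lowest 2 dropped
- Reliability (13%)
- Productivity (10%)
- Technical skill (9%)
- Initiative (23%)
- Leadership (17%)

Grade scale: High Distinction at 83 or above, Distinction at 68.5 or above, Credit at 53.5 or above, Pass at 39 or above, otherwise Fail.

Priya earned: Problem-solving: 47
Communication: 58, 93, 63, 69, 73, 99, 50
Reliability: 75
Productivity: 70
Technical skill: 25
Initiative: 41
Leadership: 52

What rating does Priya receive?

Credit

Communication: drop 50, 58 → average of remaining 5 = 397/5 = 79.4
Weighted total:
  Problem-solving 47 × 0.08 = 3.76
  Communication 79.4 × 0.2 = 15.88
  Reliability 75 × 0.13 = 9.75
  Productivity 70 × 0.1 = 7
  Technical skill 25 × 0.09 = 2.25
  Initiative 41 × 0.23 = 9.43
  Leadership 52 × 0.17 = 8.84
Sum = 56.91
56.91 is ≥ 53.5 and < 68.5 → Credit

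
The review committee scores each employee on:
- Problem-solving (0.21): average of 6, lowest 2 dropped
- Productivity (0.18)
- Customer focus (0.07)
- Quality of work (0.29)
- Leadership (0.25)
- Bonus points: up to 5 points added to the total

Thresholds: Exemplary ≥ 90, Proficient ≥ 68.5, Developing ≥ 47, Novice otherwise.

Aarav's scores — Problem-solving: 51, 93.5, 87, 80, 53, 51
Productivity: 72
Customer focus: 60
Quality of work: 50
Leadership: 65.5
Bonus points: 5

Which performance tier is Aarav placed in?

Problem-solving: drop 51, 51 → average of remaining 4 = 313.5/4 = 78.375
Weighted total:
  Problem-solving 78.375 × 0.21 = 16.45875
  Productivity 72 × 0.18 = 12.96
  Customer focus 60 × 0.07 = 4.2
  Quality of work 50 × 0.29 = 14.5
  Leadership 65.5 × 0.25 = 16.375
Sum = 64.49375
Bonus points: 64.49375 + 5 = 69.49375
69.49375 is ≥ 68.5 and < 90 → Proficient

Proficient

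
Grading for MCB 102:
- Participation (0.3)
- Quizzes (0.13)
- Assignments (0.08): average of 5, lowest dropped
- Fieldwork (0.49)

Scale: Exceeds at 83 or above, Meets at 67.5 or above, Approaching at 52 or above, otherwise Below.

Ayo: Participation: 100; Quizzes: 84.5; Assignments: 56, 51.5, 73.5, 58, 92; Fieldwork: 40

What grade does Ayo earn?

Approaching

Assignments: drop 51.5 → average of remaining 4 = 279.5/4 = 69.875
Weighted total:
  Participation 100 × 0.3 = 30
  Quizzes 84.5 × 0.13 = 10.985
  Assignments 69.875 × 0.08 = 5.59
  Fieldwork 40 × 0.49 = 19.6
Sum = 66.175
66.175 is ≥ 52 and < 67.5 → Approaching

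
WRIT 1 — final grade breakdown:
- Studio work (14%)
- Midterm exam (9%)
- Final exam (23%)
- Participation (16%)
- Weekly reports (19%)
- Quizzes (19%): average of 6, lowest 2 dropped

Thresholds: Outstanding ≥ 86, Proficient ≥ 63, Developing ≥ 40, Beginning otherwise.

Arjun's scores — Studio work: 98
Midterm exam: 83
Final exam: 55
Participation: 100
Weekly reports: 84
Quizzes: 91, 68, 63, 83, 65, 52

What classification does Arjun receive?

Quizzes: drop 52, 63 → average of remaining 4 = 307/4 = 76.75
Weighted total:
  Studio work 98 × 0.14 = 13.72
  Midterm exam 83 × 0.09 = 7.47
  Final exam 55 × 0.23 = 12.65
  Participation 100 × 0.16 = 16
  Weekly reports 84 × 0.19 = 15.96
  Quizzes 76.75 × 0.19 = 14.5825
Sum = 80.3825
80.3825 is ≥ 63 and < 86 → Proficient

Proficient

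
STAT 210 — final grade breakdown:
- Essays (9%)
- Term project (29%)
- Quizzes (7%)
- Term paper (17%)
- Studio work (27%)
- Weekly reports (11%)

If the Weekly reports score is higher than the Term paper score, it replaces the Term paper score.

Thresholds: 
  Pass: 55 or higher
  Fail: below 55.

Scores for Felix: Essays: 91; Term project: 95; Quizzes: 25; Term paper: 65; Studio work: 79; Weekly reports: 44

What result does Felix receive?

Pass

Weekly reports (44) ≤ Term paper (65), so Term paper stays at 65.
Weighted total:
  Essays 91 × 0.09 = 8.19
  Term project 95 × 0.29 = 27.55
  Quizzes 25 × 0.07 = 1.75
  Term paper 65 × 0.17 = 11.05
  Studio work 79 × 0.27 = 21.33
  Weekly reports 44 × 0.11 = 4.84
Sum = 74.71
74.71 ≥ 55 → Pass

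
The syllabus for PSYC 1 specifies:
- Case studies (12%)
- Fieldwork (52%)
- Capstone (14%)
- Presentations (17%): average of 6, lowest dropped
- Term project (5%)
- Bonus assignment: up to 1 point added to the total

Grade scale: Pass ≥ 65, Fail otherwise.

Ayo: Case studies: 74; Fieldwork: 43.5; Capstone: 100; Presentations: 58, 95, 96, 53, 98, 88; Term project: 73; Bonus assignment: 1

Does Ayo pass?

Fail

Presentations: drop 53 → average of remaining 5 = 435/5 = 87
Weighted total:
  Case studies 74 × 0.12 = 8.88
  Fieldwork 43.5 × 0.52 = 22.62
  Capstone 100 × 0.14 = 14
  Presentations 87 × 0.17 = 14.79
  Term project 73 × 0.05 = 3.65
Sum = 63.94
Bonus assignment: 63.94 + 1 = 64.94
64.94 < 65 → Fail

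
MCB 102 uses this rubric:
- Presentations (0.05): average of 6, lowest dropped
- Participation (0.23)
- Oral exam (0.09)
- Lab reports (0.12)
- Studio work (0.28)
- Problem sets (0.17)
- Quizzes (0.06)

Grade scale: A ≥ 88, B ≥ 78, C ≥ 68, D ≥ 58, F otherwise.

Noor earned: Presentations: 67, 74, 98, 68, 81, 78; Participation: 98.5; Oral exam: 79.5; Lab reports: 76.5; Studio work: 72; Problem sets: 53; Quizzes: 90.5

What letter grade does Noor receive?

Presentations: drop 67 → average of remaining 5 = 399/5 = 79.8
Weighted total:
  Presentations 79.8 × 0.05 = 3.99
  Participation 98.5 × 0.23 = 22.655
  Oral exam 79.5 × 0.09 = 7.155
  Lab reports 76.5 × 0.12 = 9.18
  Studio work 72 × 0.28 = 20.16
  Problem sets 53 × 0.17 = 9.01
  Quizzes 90.5 × 0.06 = 5.43
Sum = 77.58
77.58 is ≥ 68 and < 78 → C

C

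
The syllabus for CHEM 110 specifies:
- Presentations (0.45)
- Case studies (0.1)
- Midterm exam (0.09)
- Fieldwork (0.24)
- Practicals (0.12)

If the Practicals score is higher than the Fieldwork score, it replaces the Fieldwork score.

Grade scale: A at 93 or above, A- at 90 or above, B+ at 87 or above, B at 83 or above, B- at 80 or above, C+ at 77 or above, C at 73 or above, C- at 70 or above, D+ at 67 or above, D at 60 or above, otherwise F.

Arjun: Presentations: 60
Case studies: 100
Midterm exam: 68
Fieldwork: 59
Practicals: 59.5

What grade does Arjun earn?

D

Practicals (59.5) > Fieldwork (59), so Fieldwork counts as 59.5.
Weighted total:
  Presentations 60 × 0.45 = 27
  Case studies 100 × 0.1 = 10
  Midterm exam 68 × 0.09 = 6.12
  Fieldwork 59.5 × 0.24 = 14.28
  Practicals 59.5 × 0.12 = 7.14
Sum = 64.54
64.54 is ≥ 60 and < 67 → D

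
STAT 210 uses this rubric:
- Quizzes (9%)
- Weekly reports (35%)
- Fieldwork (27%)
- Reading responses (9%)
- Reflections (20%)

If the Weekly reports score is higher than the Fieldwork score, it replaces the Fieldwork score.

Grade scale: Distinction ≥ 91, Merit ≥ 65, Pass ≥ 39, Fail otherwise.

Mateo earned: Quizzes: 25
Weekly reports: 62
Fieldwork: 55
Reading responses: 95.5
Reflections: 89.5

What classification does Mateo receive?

Weekly reports (62) > Fieldwork (55), so Fieldwork counts as 62.
Weighted total:
  Quizzes 25 × 0.09 = 2.25
  Weekly reports 62 × 0.35 = 21.7
  Fieldwork 62 × 0.27 = 16.74
  Reading responses 95.5 × 0.09 = 8.595
  Reflections 89.5 × 0.2 = 17.9
Sum = 67.185
67.185 is ≥ 65 and < 91 → Merit

Merit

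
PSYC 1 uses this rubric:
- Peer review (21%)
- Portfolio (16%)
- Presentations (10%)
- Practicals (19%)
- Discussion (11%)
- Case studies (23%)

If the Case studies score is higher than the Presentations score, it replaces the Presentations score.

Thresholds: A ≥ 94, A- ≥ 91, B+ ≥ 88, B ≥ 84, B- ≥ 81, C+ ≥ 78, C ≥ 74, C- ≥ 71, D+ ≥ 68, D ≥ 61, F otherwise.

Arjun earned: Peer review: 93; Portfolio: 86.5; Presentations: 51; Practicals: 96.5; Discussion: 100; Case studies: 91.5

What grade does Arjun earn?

A-

Case studies (91.5) > Presentations (51), so Presentations counts as 91.5.
Weighted total:
  Peer review 93 × 0.21 = 19.53
  Portfolio 86.5 × 0.16 = 13.84
  Presentations 91.5 × 0.1 = 9.15
  Practicals 96.5 × 0.19 = 18.335
  Discussion 100 × 0.11 = 11
  Case studies 91.5 × 0.23 = 21.045
Sum = 92.9
92.9 is ≥ 91 and < 94 → A-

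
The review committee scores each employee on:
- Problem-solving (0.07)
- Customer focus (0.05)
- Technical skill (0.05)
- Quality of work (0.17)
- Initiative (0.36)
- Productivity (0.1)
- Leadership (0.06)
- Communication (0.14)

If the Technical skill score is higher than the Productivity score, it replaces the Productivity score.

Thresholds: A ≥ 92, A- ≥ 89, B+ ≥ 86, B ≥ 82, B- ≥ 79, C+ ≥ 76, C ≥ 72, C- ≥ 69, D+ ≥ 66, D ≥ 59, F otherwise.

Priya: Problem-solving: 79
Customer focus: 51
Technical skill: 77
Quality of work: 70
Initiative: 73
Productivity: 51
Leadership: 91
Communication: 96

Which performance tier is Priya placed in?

C+

Technical skill (77) > Productivity (51), so Productivity counts as 77.
Weighted total:
  Problem-solving 79 × 0.07 = 5.53
  Customer focus 51 × 0.05 = 2.55
  Technical skill 77 × 0.05 = 3.85
  Quality of work 70 × 0.17 = 11.9
  Initiative 73 × 0.36 = 26.28
  Productivity 77 × 0.1 = 7.7
  Leadership 91 × 0.06 = 5.46
  Communication 96 × 0.14 = 13.44
Sum = 76.71
76.71 is ≥ 76 and < 79 → C+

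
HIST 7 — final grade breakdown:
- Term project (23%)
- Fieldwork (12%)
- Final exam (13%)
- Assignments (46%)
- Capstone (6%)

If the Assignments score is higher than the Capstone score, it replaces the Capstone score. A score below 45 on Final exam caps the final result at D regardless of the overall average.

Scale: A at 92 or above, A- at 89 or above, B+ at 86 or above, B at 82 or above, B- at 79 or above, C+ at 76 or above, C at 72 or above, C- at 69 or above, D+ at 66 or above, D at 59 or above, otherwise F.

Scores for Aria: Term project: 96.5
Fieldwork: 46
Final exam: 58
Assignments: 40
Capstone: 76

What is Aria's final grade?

Assignments (40) ≤ Capstone (76), so Capstone stays at 76.
Final exam score 58 ≥ 45: minimum met.
Weighted total:
  Term project 96.5 × 0.23 = 22.195
  Fieldwork 46 × 0.12 = 5.52
  Final exam 58 × 0.13 = 7.54
  Assignments 40 × 0.46 = 18.4
  Capstone 76 × 0.06 = 4.56
Sum = 58.215
58.215 < 59 → F

F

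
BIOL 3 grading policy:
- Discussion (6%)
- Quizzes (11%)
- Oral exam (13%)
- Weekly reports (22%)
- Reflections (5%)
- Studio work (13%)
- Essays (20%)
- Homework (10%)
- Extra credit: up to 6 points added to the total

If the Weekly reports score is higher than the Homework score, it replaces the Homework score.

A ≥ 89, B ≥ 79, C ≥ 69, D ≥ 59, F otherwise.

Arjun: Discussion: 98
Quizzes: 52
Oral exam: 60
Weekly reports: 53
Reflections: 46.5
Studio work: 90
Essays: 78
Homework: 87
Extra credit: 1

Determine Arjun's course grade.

Weekly reports (53) ≤ Homework (87), so Homework stays at 87.
Weighted total:
  Discussion 98 × 0.06 = 5.88
  Quizzes 52 × 0.11 = 5.72
  Oral exam 60 × 0.13 = 7.8
  Weekly reports 53 × 0.22 = 11.66
  Reflections 46.5 × 0.05 = 2.325
  Studio work 90 × 0.13 = 11.7
  Essays 78 × 0.2 = 15.6
  Homework 87 × 0.1 = 8.7
Sum = 69.385
Extra credit: 69.385 + 1 = 70.385
70.385 is ≥ 69 and < 79 → C

C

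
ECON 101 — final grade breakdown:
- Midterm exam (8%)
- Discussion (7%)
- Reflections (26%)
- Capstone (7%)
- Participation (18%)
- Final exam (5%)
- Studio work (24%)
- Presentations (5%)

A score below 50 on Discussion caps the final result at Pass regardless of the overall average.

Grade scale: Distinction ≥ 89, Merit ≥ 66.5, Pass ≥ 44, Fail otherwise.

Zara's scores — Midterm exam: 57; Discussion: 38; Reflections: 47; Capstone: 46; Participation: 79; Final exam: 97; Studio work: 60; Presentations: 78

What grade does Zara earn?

Pass

Discussion score 38 < 50: minimum not met.
Weighted total:
  Midterm exam 57 × 0.08 = 4.56
  Discussion 38 × 0.07 = 2.66
  Reflections 47 × 0.26 = 12.22
  Capstone 46 × 0.07 = 3.22
  Participation 79 × 0.18 = 14.22
  Final exam 97 × 0.05 = 4.85
  Studio work 60 × 0.24 = 14.4
  Presentations 78 × 0.05 = 3.9
Sum = 60.03
60.03 would be Pass; cap at Pass applies → Pass.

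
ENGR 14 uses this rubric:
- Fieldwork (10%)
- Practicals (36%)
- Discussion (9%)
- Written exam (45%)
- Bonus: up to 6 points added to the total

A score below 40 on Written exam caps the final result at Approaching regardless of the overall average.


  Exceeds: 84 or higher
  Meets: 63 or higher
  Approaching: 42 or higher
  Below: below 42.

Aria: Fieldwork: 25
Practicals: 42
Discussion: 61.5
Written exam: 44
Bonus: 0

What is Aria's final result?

Approaching

Written exam score 44 ≥ 40: minimum met.
Weighted total:
  Fieldwork 25 × 0.1 = 2.5
  Practicals 42 × 0.36 = 15.12
  Discussion 61.5 × 0.09 = 5.535
  Written exam 44 × 0.45 = 19.8
Sum = 42.955
Bonus: 42.955 + 0 = 42.955
42.955 is ≥ 42 and < 63 → Approaching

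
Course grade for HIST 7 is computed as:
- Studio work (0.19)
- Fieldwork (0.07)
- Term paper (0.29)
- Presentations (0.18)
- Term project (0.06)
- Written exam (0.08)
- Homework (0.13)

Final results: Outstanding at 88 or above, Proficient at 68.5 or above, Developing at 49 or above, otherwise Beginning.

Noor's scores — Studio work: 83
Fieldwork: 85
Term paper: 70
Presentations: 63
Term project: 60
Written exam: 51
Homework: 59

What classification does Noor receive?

Weighted total:
  Studio work 83 × 0.19 = 15.77
  Fieldwork 85 × 0.07 = 5.95
  Term paper 70 × 0.29 = 20.3
  Presentations 63 × 0.18 = 11.34
  Term project 60 × 0.06 = 3.6
  Written exam 51 × 0.08 = 4.08
  Homework 59 × 0.13 = 7.67
Sum = 68.71
68.71 is ≥ 68.5 and < 88 → Proficient

Proficient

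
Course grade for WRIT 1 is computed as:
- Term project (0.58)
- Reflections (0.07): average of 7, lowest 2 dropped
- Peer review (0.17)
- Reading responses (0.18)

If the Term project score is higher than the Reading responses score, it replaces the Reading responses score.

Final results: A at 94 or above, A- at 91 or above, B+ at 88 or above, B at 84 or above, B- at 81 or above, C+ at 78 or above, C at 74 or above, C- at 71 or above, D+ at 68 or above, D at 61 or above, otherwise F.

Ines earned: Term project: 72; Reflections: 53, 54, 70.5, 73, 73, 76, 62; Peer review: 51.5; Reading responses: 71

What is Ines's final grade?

Reflections: drop 53, 54 → average of remaining 5 = 354.5/5 = 70.9
Term project (72) > Reading responses (71), so Reading responses counts as 72.
Weighted total:
  Term project 72 × 0.58 = 41.76
  Reflections 70.9 × 0.07 = 4.963
  Peer review 51.5 × 0.17 = 8.755
  Reading responses 72 × 0.18 = 12.96
Sum = 68.438
68.438 is ≥ 68 and < 71 → D+

D+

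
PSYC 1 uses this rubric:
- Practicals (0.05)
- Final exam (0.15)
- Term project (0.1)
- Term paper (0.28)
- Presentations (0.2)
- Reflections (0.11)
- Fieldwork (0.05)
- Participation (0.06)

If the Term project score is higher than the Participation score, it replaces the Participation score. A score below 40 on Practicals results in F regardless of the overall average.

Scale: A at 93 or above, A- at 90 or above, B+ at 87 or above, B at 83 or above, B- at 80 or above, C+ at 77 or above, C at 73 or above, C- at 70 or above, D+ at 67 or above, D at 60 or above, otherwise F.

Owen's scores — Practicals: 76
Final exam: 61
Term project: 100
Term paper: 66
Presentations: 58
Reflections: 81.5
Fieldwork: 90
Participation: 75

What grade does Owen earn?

Term project (100) > Participation (75), so Participation counts as 100.
Practicals score 76 ≥ 40: minimum met.
Weighted total:
  Practicals 76 × 0.05 = 3.8
  Final exam 61 × 0.15 = 9.15
  Term project 100 × 0.1 = 10
  Term paper 66 × 0.28 = 18.48
  Presentations 58 × 0.2 = 11.6
  Reflections 81.5 × 0.11 = 8.965
  Fieldwork 90 × 0.05 = 4.5
  Participation 100 × 0.06 = 6
Sum = 72.495
72.495 is ≥ 70 and < 73 → C-

C-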